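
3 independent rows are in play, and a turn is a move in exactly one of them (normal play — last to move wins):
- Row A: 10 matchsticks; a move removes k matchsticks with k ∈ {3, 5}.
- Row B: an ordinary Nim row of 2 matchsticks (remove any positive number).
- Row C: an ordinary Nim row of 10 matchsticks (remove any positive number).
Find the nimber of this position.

8

For row A, compute g(0), g(1), … with moves {3, 5}:
k:     0  1  2  3  4  5  6  7  8  9 10
g(k):  0  0  0  1  1  1  2  2  0  0  0
So g(10) = 0.
Row B is a plain Nim row of size 2, so its Grundy value is 2.
Row C is a plain Nim row of size 10, so its Grundy value is 10.
By the Sprague-Grundy theorem, the Grundy value of a sum of independent games is the XOR of the component values.
Combined value = 0 ⊕ 2 ⊕ 10 = 8.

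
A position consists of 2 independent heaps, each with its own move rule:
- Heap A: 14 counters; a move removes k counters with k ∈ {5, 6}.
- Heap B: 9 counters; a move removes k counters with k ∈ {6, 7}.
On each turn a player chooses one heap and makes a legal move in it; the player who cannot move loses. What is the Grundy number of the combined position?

Grundy values for heap A (subtraction set {5, 6}):
g(0) = mex{} = 0
g(1) = mex{} = 0
g(2) = mex{} = 0
g(3) = mex{} = 0
g(4) = mex{} = 0
g(5) = mex{0} = 1
g(6) = mex{0} = 1
g(7) = mex{0} = 1
g(8) = mex{0} = 1
g(9) = mex{0} = 1
g(10) = mex{0,1} = 2
g(11) = mex{1} = 0
g(12) = mex{1} = 0
g(13) = mex{1} = 0
g(14) = mex{1} = 0
So g(14) = 0.
Build the Grundy sequence for heap B with g(k) = mex{g(k−s) : s ∈ {6, 7}, s ≤ k}:
k:     0  1  2  3  4  5  6  7  8  9
g(k):  0  0  0  0  0  0  1  1  1  1
So g(9) = 1.
The value of a disjunctive sum is the nim-sum of the parts.
Combined value = 0 ⊕ 1 = 1.

1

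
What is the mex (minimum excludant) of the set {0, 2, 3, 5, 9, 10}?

1

0 is in the set but 1 is not, so the mex is 1.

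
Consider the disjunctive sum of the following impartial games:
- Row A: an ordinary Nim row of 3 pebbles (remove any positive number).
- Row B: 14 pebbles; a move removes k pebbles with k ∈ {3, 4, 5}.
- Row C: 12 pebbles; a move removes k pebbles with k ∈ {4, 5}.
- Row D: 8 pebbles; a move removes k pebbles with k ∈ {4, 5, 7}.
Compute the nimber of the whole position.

3

Row A is a plain Nim row of size 3, so its Grundy value is 3.
For row B, compute g(0), g(1), … with moves {3, 4, 5}:
k:     0  1  2  3  4  5  6  7  8  9 10 11 12 13 14
g(k):  0  0  0  1  1  1  2  2  0  0  0  1  1  1  2
So g(14) = 2.
For row C, compute g(0), g(1), … with moves {4, 5}:
k:     0  1  2  3  4  5  6  7  8  9 10 11 12
g(k):  0  0  0  0  1  1  1  1  2  0  0  0  0
So g(12) = 0.
Grundy values for row D (subtraction set {4, 5, 7}):
g(0) = mex{} = 0
g(1) = mex{} = 0
g(2) = mex{} = 0
g(3) = mex{} = 0
g(4) = mex{0} = 1
g(5) = mex{0} = 1
g(6) = mex{0} = 1
g(7) = mex{0} = 1
g(8) = mex{0,1} = 2
So g(8) = 2.
The value of a disjunctive sum is the nim-sum of the parts.
Combined value = 3 ⊕ 2 ⊕ 0 ⊕ 2 = 3.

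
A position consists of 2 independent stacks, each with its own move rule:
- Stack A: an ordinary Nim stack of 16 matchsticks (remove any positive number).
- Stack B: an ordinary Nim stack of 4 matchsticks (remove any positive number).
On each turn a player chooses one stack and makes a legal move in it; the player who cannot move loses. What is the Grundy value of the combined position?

20

Stack A is a plain Nim stack of size 16, so its Grundy value is 16.
Stack B is a plain Nim stack of size 4, so its Grundy value is 4.
By the Sprague-Grundy theorem, the Grundy value of a sum of independent games is the XOR of the component values.
Combined value = 16 ⊕ 4 = 20.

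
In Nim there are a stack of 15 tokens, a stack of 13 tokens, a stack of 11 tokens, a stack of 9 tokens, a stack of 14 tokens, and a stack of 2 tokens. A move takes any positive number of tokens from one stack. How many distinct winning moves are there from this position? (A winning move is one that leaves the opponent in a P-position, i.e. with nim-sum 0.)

5

Compute the nim-sum pairwise:
15 ^ 13 = 2
2 ^ 11 = 9
9 ^ 9 = 0
0 ^ 14 = 14
14 ^ 2 = 12
The overall nim-sum is X = 12. A stack of size p has a winning move iff p XOR X < p (reduce it to p XOR X).
  15: 15 XOR 12 = 3 < 15 — winning move (to 3).
  13: 13 XOR 12 = 1 < 13 — winning move (to 1).
  11: 11 XOR 12 = 7 < 11 — winning move (to 7).
  9: 9 XOR 12 = 5 < 9 — winning move (to 5).
  14: 14 XOR 12 = 2 < 14 — winning move (to 2).
  2: 2 XOR 12 = 14 ≥ 2 — no move.
That gives 5 winning moves.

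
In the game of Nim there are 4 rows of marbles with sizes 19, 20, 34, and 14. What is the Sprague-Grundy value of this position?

43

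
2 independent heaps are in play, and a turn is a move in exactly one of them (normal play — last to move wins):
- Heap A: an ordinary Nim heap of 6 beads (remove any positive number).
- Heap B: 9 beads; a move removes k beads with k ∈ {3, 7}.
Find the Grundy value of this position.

7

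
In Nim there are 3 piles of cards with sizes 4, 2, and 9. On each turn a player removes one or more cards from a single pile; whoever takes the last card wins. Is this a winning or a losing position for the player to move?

Winning position

In binary:
  0100  (4)
  0010  (2)
  1001  (9)
  ----
  1111  (15)
The nim-sum is 15 ≠ 0, so this is an N-position: the player to move can win.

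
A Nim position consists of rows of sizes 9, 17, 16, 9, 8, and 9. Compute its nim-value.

Compute the nim-sum pairwise:
9 ⊕ 17 = 24
24 ⊕ 16 = 8
8 ⊕ 9 = 1
1 ⊕ 8 = 9
9 ⊕ 9 = 0

0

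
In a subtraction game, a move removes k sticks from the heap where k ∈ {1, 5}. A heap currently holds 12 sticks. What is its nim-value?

Grundy values for subtraction set {1, 5}:
g(0) = mex{} = 0
g(1) = mex{0} = 1
g(2) = mex{1} = 0
g(3) = mex{0} = 1
g(4) = mex{1} = 0
g(5) = mex{0} = 1
g(6) = mex{1} = 0
g(7) = mex{0} = 1
g(8) = mex{1} = 0
g(9) = mex{0} = 1
g(10) = mex{1} = 0
g(11) = mex{0} = 1
g(12) = mex{1} = 0
So g(12) = 0.

0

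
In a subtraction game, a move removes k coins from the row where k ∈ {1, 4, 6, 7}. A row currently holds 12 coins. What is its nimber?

Compute g(0), g(1), … for moves {1, 4, 6, 7}:
g(0) = mex{} = 0
g(1) = mex{0} = 1
g(2) = mex{1} = 0
g(3) = mex{0} = 1
g(4) = mex{0,1} = 2
g(5) = mex{1,2} = 0
g(6) = mex{0} = 1
g(7) = mex{0,1} = 2
g(8) = mex{0,1,2} = 3
g(9) = mex{0,1,3} = 2
g(10) = mex{1,2} = 0
g(11) = mex{0,2} = 1
g(12) = mex{0,1,3} = 2
So g(12) = 2.

2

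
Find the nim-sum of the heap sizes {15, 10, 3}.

6

Nim-sum: 15 ⊕ 10 ⊕ 3 = 6.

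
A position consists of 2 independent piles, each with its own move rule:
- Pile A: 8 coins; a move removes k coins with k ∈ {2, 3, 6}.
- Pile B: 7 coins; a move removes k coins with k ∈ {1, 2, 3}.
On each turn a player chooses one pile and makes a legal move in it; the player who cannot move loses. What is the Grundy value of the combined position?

For pile A, compute g(0), g(1), … with moves {2, 3, 6}:
g(0) = mex{} = 0
g(1) = mex{} = 0
g(2) = mex{0} = 1
g(3) = mex{0} = 1
g(4) = mex{0,1} = 2
g(5) = mex{1} = 0
g(6) = mex{0,1,2} = 3
g(7) = mex{0,2} = 1
g(8) = mex{0,1,3} = 2
So g(8) = 2.
Build the Grundy sequence for pile B with g(k) = mex{g(k−s) : s ∈ {1, 2, 3}, s ≤ k}:
g(0) = mex{} = 0
g(1) = mex{0} = 1
g(2) = mex{0,1} = 2
g(3) = mex{0,1,2} = 3
g(4) = mex{1,2,3} = 0
g(5) = mex{0,2,3} = 1
g(6) = mex{0,1,3} = 2
g(7) = mex{0,1,2} = 3
So g(7) = 3.
The value of a disjunctive sum is the nim-sum of the parts.
Combined value = 2 XOR 3 = 1.

1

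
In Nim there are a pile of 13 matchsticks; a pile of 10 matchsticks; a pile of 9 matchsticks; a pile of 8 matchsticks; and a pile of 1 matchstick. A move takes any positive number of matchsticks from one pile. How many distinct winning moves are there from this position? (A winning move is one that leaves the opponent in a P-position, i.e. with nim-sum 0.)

Nim-sum: 13 ^ 10 ^ 9 ^ 8 ^ 1 = 7.
The overall nim-sum is X = 7. A pile of size p has a winning move iff p XOR X < p (reduce it to p XOR X).
  13: 13 XOR 7 = 10 < 13 — winning move (to 10).
  10: 10 XOR 7 = 13 ≥ 10 — no move.
  9: 9 XOR 7 = 14 ≥ 9 — no move.
  8: 8 XOR 7 = 15 ≥ 8 — no move.
  1: 1 XOR 7 = 6 ≥ 1 — no move.
That gives 1 winning move.

1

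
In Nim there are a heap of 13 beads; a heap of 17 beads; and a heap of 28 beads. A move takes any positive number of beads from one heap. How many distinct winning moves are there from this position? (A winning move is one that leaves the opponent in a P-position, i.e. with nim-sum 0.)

0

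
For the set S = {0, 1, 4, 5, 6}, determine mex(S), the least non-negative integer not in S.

The values 0, 1 are all present; 2 is the first non-negative integer missing from the set.

2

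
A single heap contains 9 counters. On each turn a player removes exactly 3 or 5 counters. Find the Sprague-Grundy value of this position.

Grundy values for subtraction set {3, 5}:
g(0) = mex{} = 0
g(1) = mex{} = 0
g(2) = mex{} = 0
g(3) = mex{0} = 1
g(4) = mex{0} = 1
g(5) = mex{0} = 1
g(6) = mex{0,1} = 2
g(7) = mex{0,1} = 2
g(8) = mex{1} = 0
g(9) = mex{1,2} = 0
So g(9) = 0.

0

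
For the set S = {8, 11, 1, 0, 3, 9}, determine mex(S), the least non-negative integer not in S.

2

The values 0, 1 are all present; 2 is the first non-negative integer missing from the set.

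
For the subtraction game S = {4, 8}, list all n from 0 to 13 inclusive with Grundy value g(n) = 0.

0, 1, 2, 3, 12, 13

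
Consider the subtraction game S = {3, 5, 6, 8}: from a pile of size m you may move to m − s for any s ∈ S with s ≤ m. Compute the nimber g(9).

Grundy values for subtraction set {3, 5, 6, 8}:
k:     0  1  2  3  4  5  6  7  8  9
g(k):  0  0  0  1  1  1  2  2  2  3
So g(9) = 3.

3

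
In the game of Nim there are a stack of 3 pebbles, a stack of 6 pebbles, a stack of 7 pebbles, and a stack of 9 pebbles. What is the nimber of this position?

11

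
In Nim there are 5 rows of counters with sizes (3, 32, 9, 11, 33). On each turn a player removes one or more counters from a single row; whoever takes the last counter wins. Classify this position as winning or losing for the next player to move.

Compute the nim-sum pairwise:
3 XOR 32 = 35
35 XOR 9 = 42
42 XOR 11 = 33
33 XOR 33 = 0
The nim-sum is 0, so this is a P-position: the player to move is in a losing position under optimal play.

Losing position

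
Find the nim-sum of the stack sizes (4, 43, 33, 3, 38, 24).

In binary:
  000100  (4)
  101011  (43)
  100001  (33)
  000011  (3)
  100110  (38)
  011000  (24)
  ------
  110011  (51)

51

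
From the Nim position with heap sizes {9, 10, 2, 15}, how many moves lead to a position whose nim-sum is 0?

Nim-sum: 9 ⊕ 10 ⊕ 2 ⊕ 15 = 14.
The overall nim-sum is X = 14. A heap of size p has a winning move iff p XOR X < p (reduce it to p XOR X).
  9: 9 XOR 14 = 7 < 9 — winning move (to 7).
  10: 10 XOR 14 = 4 < 10 — winning move (to 4).
  2: 2 XOR 14 = 12 ≥ 2 — no move.
  15: 15 XOR 14 = 1 < 15 — winning move (to 1).
That gives 3 winning moves.

3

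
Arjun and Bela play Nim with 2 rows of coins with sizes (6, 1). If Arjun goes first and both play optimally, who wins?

Compute the nim-sum pairwise:
6 ^ 1 = 7
The nim-sum is 7 ≠ 0, so this is an N-position: the player to move can win; Arjun has a winning move.

Arjun wins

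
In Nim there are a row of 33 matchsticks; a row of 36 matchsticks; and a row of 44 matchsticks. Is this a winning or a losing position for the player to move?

Nim-sum: 33 ⊕ 36 ⊕ 44 = 41.
The nim-sum is 41 ≠ 0, so this is an N-position: the player to move can win.

Winning position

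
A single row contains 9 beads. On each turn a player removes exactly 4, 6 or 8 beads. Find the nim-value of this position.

2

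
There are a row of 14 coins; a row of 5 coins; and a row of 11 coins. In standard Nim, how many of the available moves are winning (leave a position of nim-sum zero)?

0

Compute the nim-sum pairwise:
14 ^ 5 = 11
11 ^ 11 = 0
The nim-sum is already 0, so every move leaves a nonzero nim-sum — there are no winning moves.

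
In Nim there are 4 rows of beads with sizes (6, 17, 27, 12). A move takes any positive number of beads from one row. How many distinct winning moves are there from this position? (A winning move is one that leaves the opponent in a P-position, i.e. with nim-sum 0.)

0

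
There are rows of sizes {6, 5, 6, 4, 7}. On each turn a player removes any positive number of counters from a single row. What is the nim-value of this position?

Compute the nim-sum pairwise:
6 ^ 5 = 3
3 ^ 6 = 5
5 ^ 4 = 1
1 ^ 7 = 6

6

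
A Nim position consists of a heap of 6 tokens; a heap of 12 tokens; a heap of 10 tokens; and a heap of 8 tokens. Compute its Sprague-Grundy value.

8

Nim-sum: 6 ^ 12 ^ 10 ^ 8 = 8.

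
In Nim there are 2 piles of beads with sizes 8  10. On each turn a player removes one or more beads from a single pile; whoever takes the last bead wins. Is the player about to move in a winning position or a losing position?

Winning position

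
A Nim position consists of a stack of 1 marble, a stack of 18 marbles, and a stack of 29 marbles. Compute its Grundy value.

14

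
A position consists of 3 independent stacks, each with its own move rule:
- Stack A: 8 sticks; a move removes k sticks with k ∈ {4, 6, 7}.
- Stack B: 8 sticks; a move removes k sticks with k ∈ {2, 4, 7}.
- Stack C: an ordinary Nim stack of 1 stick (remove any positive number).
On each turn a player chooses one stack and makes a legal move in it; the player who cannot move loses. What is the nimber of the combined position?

For stack A, compute g(0), g(1), … with moves {4, 6, 7}:
k:     0  1  2  3  4  5  6  7  8
g(k):  0  0  0  0  1  1  1  1  2
So g(8) = 2.
Grundy values for stack B (subtraction set {2, 4, 7}):
g(0) = mex{} = 0
g(1) = mex{} = 0
g(2) = mex{0} = 1
g(3) = mex{0} = 1
g(4) = mex{0,1} = 2
g(5) = mex{0,1} = 2
g(6) = mex{1,2} = 0
g(7) = mex{0,1,2} = 3
g(8) = mex{0,2} = 1
So g(8) = 1.
Stack C is a plain Nim stack of size 1, so its Grundy value is 1.
The value of a disjunctive sum is the nim-sum of the parts.
Combined value = 2 XOR 1 XOR 1 = 2.

2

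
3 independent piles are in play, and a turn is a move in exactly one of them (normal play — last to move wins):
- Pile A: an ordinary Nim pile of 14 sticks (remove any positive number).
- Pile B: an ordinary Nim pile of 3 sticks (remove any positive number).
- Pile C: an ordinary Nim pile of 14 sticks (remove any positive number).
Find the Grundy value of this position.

3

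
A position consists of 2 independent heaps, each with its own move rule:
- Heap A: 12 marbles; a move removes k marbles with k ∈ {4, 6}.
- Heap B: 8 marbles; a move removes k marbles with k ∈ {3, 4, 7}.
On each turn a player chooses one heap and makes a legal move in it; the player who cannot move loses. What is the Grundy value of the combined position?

2

For heap A, compute g(0), g(1), … with moves {4, 6}:
g(0) = mex{} = 0
g(1) = mex{} = 0
g(2) = mex{} = 0
g(3) = mex{} = 0
g(4) = mex{0} = 1
g(5) = mex{0} = 1
g(6) = mex{0} = 1
g(7) = mex{0} = 1
g(8) = mex{0,1} = 2
g(9) = mex{0,1} = 2
g(10) = mex{1} = 0
g(11) = mex{1} = 0
g(12) = mex{1,2} = 0
So g(12) = 0.
Grundy values for heap B (subtraction set {3, 4, 7}):
g(0) = mex{} = 0
g(1) = mex{} = 0
g(2) = mex{} = 0
g(3) = mex{0} = 1
g(4) = mex{0} = 1
g(5) = mex{0} = 1
g(6) = mex{0,1} = 2
g(7) = mex{0,1} = 2
g(8) = mex{0,1} = 2
So g(8) = 2.
By the Sprague-Grundy theorem, the Grundy value of a sum of independent games is the XOR of the component values.
Combined value = 0 XOR 2 = 2.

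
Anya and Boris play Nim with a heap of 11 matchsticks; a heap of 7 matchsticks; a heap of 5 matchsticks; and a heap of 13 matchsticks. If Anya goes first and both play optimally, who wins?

Anya wins

Bitwise XOR of the heap sizes:
  1011  (11)
  0111  (7)
  0101  (5)
  1101  (13)
  ----
  0100  (4)
The nim-sum is 4 ≠ 0, so this is an N-position: the player to move can win; Anya has a winning move.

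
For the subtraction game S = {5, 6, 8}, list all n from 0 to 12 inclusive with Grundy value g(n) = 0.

Compute g(0), g(1), … for moves {5, 6, 8}:
k:     0  1  2  3  4  5  6  7  8  9 10 11 12
g(k):  0  0  0  0  0  1  1  1  1  1  2  2  2
The P-positions (g = 0) in 0..12 are 0, 1, 2, 3, 4.

0, 1, 2, 3, 4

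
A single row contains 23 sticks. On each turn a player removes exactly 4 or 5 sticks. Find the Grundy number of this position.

1

Compute g(0), g(1), … for moves {4, 5}:
k:     0  1  2  3  4  5  6  7  8  9 10 11 12 13 14 15 16 17 18 19 20 21 22 23
g(k):  0  0  0  0  1  1  1  1  2  0  0  0  0  1  1  1  1  2  0  0  0  0  1  1
So g(23) = 1.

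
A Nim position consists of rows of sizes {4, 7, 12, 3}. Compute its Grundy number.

In binary:
  0100  (4)
  0111  (7)
  1100  (12)
  0011  (3)
  ----
  1100  (12)

12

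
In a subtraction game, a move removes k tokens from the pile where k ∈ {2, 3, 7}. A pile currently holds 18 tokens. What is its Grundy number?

1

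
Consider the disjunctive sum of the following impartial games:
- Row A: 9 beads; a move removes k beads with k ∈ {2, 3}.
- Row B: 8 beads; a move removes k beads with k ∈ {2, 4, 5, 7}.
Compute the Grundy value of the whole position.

Build the Grundy sequence for row A with g(k) = mex{g(k−s) : s ∈ {2, 3}, s ≤ k}:
k:     0  1  2  3  4  5  6  7  8  9
g(k):  0  0  1  1  2  0  0  1  1  2
So g(9) = 2.
Grundy values for row B (subtraction set {2, 4, 5, 7}):
g(0) = mex{} = 0
g(1) = mex{} = 0
g(2) = mex{0} = 1
g(3) = mex{0} = 1
g(4) = mex{0,1} = 2
g(5) = mex{0,1} = 2
g(6) = mex{0,1,2} = 3
g(7) = mex{0,1,2} = 3
g(8) = mex{0,1,2,3} = 4
So g(8) = 4.
The value of a disjunctive sum is the nim-sum of the parts.
Combined value = 2 XOR 4 = 6.

6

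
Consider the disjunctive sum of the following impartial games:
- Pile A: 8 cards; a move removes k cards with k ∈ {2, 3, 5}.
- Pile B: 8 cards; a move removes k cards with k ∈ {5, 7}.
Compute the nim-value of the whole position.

For pile A, compute g(0), g(1), … with moves {2, 3, 5}:
g(0) = mex{} = 0
g(1) = mex{} = 0
g(2) = mex{0} = 1
g(3) = mex{0} = 1
g(4) = mex{0,1} = 2
g(5) = mex{0,1} = 2
g(6) = mex{0,1,2} = 3
g(7) = mex{1,2} = 0
g(8) = mex{1,2,3} = 0
So g(8) = 0.
Build the Grundy sequence for pile B with g(k) = mex{g(k−s) : s ∈ {5, 7}, s ≤ k}:
g(0) = mex{} = 0
g(1) = mex{} = 0
g(2) = mex{} = 0
g(3) = mex{} = 0
g(4) = mex{} = 0
g(5) = mex{0} = 1
g(6) = mex{0} = 1
g(7) = mex{0} = 1
g(8) = mex{0} = 1
So g(8) = 1.
The value of a disjunctive sum is the nim-sum of the parts.
Combined value = 0 ⊕ 1 = 1.

1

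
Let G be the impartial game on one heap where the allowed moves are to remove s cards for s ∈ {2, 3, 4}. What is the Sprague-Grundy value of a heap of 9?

Compute g(0), g(1), … for moves {2, 3, 4}:
k:     0  1  2  3  4  5  6  7  8  9
g(k):  0  0  1  1  2  2  0  0  1  1
So g(9) = 1.

1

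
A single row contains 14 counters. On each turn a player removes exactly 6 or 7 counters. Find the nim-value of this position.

0

Compute g(0), g(1), … for moves {6, 7}:
k:     0  1  2  3  4  5  6  7  8  9 10 11 12 13 14
g(k):  0  0  0  0  0  0  1  1  1  1  1  1  2  0  0
So g(14) = 0.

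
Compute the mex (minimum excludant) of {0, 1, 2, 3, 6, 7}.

The values 0, 1, 2, 3 are all present; 4 is the first non-negative integer missing from the set.

4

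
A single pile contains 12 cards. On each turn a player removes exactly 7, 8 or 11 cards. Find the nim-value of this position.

Compute g(0), g(1), … for moves {7, 8, 11}:
k:     0  1  2  3  4  5  6  7  8  9 10 11 12
g(k):  0  0  0  0  0  0  0  1  1  1  1  1  1
So g(12) = 1.

1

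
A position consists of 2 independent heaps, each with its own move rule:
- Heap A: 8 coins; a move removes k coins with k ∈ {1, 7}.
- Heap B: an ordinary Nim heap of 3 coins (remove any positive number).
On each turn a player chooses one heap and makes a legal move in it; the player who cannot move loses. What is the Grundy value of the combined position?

3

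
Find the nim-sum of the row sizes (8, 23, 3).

28

Compute the nim-sum pairwise:
8 XOR 23 = 31
31 XOR 3 = 28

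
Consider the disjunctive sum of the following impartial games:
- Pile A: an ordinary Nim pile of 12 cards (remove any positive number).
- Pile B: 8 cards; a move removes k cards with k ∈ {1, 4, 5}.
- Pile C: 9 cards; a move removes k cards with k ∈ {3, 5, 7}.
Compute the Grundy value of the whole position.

15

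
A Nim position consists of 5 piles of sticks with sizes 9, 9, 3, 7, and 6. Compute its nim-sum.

2

Compute the nim-sum pairwise:
9 ^ 9 = 0
0 ^ 3 = 3
3 ^ 7 = 4
4 ^ 6 = 2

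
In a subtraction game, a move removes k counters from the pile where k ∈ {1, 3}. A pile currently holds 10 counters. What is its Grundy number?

Compute g(0), g(1), … for moves {1, 3}:
g(0) = mex{} = 0
g(1) = mex{0} = 1
g(2) = mex{1} = 0
g(3) = mex{0} = 1
g(4) = mex{1} = 0
g(5) = mex{0} = 1
g(6) = mex{1} = 0
g(7) = mex{0} = 1
g(8) = mex{1} = 0
g(9) = mex{0} = 1
g(10) = mex{1} = 0
So g(10) = 0.

0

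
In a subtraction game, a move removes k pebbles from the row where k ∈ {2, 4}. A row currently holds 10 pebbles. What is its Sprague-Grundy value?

2

Build the Grundy sequence with g(k) = mex{g(k−s) : s ∈ {2, 4}, s ≤ k}:
g(0) = mex{} = 0
g(1) = mex{} = 0
g(2) = mex{0} = 1
g(3) = mex{0} = 1
g(4) = mex{0,1} = 2
g(5) = mex{0,1} = 2
g(6) = mex{1,2} = 0
g(7) = mex{1,2} = 0
g(8) = mex{0,2} = 1
g(9) = mex{0,2} = 1
g(10) = mex{0,1} = 2
So g(10) = 2.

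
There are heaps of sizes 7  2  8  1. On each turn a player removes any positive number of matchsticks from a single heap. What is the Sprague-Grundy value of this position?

12

Write each in binary and XOR column by column:
  0111  (7)
  0010  (2)
  1000  (8)
  0001  (1)
  ----
  1100  (12)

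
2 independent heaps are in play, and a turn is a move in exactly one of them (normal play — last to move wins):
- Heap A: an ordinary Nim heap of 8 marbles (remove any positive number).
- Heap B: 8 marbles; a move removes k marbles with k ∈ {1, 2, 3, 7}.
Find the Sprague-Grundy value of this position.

8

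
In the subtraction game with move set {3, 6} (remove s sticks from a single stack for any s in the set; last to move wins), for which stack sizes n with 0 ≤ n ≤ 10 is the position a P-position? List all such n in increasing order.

0, 1, 2, 9, 10

Build the Grundy sequence with g(k) = mex{g(k−s) : s ∈ {3, 6}, s ≤ k}:
g(0) = mex{} = 0
g(1) = mex{} = 0
g(2) = mex{} = 0
g(3) = mex{0} = 1
g(4) = mex{0} = 1
g(5) = mex{0} = 1
g(6) = mex{0,1} = 2
g(7) = mex{0,1} = 2
g(8) = mex{0,1} = 2
g(9) = mex{1,2} = 0
g(10) = mex{1,2} = 0
The P-positions (g = 0) in 0..10 are 0, 1, 2, 9, 10.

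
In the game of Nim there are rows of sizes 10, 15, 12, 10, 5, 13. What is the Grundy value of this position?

Nim-sum: 10 ^ 15 ^ 12 ^ 10 ^ 5 ^ 13 = 11.

11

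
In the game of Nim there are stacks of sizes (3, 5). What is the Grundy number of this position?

6

Bitwise XOR of the heap sizes:
  011  (3)
  101  (5)
  ---
  110  (6)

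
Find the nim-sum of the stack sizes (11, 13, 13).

11

Compute the nim-sum pairwise:
11 ^ 13 = 6
6 ^ 13 = 11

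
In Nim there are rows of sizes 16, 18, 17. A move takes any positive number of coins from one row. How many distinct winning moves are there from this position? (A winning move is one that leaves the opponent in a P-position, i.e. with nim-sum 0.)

Nim-sum: 16 XOR 18 XOR 17 = 19.
The overall nim-sum is X = 19. A row of size p has a winning move iff p XOR X < p (reduce it to p XOR X).
  16: 16 XOR 19 = 3 < 16 — winning move (to 3).
  18: 18 XOR 19 = 1 < 18 — winning move (to 1).
  17: 17 XOR 19 = 2 < 17 — winning move (to 2).
That gives 3 winning moves.

3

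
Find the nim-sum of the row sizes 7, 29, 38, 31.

35

Compute the nim-sum pairwise:
7 ⊕ 29 = 26
26 ⊕ 38 = 60
60 ⊕ 31 = 35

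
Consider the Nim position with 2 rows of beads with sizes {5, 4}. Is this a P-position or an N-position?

N-position

Bitwise XOR of the heap sizes:
  101  (5)
  100  (4)
  ---
  001  (1)
The nim-sum is 1 ≠ 0, so this is an N-position: the player to move can win.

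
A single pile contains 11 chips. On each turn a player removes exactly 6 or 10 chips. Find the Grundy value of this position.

Compute g(0), g(1), … for moves {6, 10}:
k:     0  1  2  3  4  5  6  7  8  9 10 11
g(k):  0  0  0  0  0  0  1  1  1  1  1  1
So g(11) = 1.

1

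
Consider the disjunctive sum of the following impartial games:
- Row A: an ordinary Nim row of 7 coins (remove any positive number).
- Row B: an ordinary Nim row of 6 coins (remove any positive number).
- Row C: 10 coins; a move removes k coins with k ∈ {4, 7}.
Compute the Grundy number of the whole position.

3

Row A is a plain Nim row of size 7, so its Grundy value is 7.
Row B is a plain Nim row of size 6, so its Grundy value is 6.
For row C, compute g(0), g(1), … with moves {4, 7}:
g(0) = mex{} = 0
g(1) = mex{} = 0
g(2) = mex{} = 0
g(3) = mex{} = 0
g(4) = mex{0} = 1
g(5) = mex{0} = 1
g(6) = mex{0} = 1
g(7) = mex{0} = 1
g(8) = mex{0,1} = 2
g(9) = mex{0,1} = 2
g(10) = mex{0,1} = 2
So g(10) = 2.
By the Sprague-Grundy theorem, the Grundy value of a sum of independent games is the XOR of the component values.
Combined value = 7 ⊕ 6 ⊕ 2 = 3.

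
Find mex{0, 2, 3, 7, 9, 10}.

1

0 is in the set but 1 is not, so the mex is 1.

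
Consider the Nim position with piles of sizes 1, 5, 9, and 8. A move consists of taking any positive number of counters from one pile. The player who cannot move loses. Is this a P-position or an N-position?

N-position

In binary:
  0001  (1)
  0101  (5)
  1001  (9)
  1000  (8)
  ----
  0101  (5)
The nim-sum is 5 ≠ 0, so this is an N-position: the player to move can win.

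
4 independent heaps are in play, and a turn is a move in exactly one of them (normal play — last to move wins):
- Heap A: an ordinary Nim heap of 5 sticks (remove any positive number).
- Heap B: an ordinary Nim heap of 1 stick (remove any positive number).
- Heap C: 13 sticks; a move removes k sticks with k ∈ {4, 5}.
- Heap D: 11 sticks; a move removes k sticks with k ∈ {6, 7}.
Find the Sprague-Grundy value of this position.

Heap A is a plain Nim heap of size 5, so its Grundy value is 5.
Heap B is a plain Nim heap of size 1, so its Grundy value is 1.
Grundy values for heap C (subtraction set {4, 5}):
g(0) = mex{} = 0
g(1) = mex{} = 0
g(2) = mex{} = 0
g(3) = mex{} = 0
g(4) = mex{0} = 1
g(5) = mex{0} = 1
g(6) = mex{0} = 1
g(7) = mex{0} = 1
g(8) = mex{0,1} = 2
g(9) = mex{1} = 0
g(10) = mex{1} = 0
g(11) = mex{1} = 0
g(12) = mex{1,2} = 0
g(13) = mex{0,2} = 1
So g(13) = 1.
For heap D, compute g(0), g(1), … with moves {6, 7}:
g(0) = mex{} = 0
g(1) = mex{} = 0
g(2) = mex{} = 0
g(3) = mex{} = 0
g(4) = mex{} = 0
g(5) = mex{} = 0
g(6) = mex{0} = 1
g(7) = mex{0} = 1
g(8) = mex{0} = 1
g(9) = mex{0} = 1
g(10) = mex{0} = 1
g(11) = mex{0} = 1
So g(11) = 1.
The value of a disjunctive sum is the nim-sum of the parts.
Combined value = 5 ⊕ 1 ⊕ 1 ⊕ 1 = 4.

4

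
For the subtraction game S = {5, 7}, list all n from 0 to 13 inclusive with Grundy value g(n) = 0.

0, 1, 2, 3, 4, 12, 13

Grundy values for subtraction set {5, 7}:
k:     0  1  2  3  4  5  6  7  8  9 10 11 12 13
g(k):  0  0  0  0  0  1  1  1  1  1  2  2  0  0
The P-positions (g = 0) in 0..13 are 0, 1, 2, 3, 4, 12, 13.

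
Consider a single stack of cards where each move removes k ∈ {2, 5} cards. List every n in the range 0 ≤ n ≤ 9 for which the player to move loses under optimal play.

0, 1, 4, 7, 8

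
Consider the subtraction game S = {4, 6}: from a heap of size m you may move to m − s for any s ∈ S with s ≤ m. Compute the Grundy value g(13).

0

Compute g(0), g(1), … for moves {4, 6}:
g(0) = mex{} = 0
g(1) = mex{} = 0
g(2) = mex{} = 0
g(3) = mex{} = 0
g(4) = mex{0} = 1
g(5) = mex{0} = 1
g(6) = mex{0} = 1
g(7) = mex{0} = 1
g(8) = mex{0,1} = 2
g(9) = mex{0,1} = 2
g(10) = mex{1} = 0
g(11) = mex{1} = 0
g(12) = mex{1,2} = 0
g(13) = mex{1,2} = 0
So g(13) = 0.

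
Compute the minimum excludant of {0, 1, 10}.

The values 0, 1 are all present; 2 is the first non-negative integer missing from the set.

2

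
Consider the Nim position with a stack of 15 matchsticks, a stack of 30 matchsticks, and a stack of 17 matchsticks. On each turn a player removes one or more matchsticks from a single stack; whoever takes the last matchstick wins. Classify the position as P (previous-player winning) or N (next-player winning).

P-position

Nim-sum: 15 ⊕ 30 ⊕ 17 = 0.
The nim-sum is 0, so this is a P-position: the player to move is in a losing position under optimal play.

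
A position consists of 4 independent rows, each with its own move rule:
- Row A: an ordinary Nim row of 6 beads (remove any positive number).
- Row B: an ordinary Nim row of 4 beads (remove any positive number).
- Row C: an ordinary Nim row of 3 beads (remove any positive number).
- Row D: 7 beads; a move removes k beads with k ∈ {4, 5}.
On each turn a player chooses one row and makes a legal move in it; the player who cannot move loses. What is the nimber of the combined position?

0

Row A is a plain Nim row of size 6, so its Grundy value is 6.
Row B is a plain Nim row of size 4, so its Grundy value is 4.
Row C is a plain Nim row of size 3, so its Grundy value is 3.
Grundy values for row D (subtraction set {4, 5}):
k:     0  1  2  3  4  5  6  7
g(k):  0  0  0  0  1  1  1  1
So g(7) = 1.
By the Sprague-Grundy theorem, the Grundy value of a sum of independent games is the XOR of the component values.
Combined value = 6 XOR 4 XOR 3 XOR 1 = 0.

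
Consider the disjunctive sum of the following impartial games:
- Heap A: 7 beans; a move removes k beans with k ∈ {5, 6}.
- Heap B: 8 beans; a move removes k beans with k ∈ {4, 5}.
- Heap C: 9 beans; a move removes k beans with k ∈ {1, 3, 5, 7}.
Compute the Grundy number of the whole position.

2

Build the Grundy sequence for heap A with g(k) = mex{g(k−s) : s ∈ {5, 6}, s ≤ k}:
k:     0  1  2  3  4  5  6  7
g(k):  0  0  0  0  0  1  1  1
So g(7) = 1.
Grundy values for heap B (subtraction set {4, 5}):
g(0) = mex{} = 0
g(1) = mex{} = 0
g(2) = mex{} = 0
g(3) = mex{} = 0
g(4) = mex{0} = 1
g(5) = mex{0} = 1
g(6) = mex{0} = 1
g(7) = mex{0} = 1
g(8) = mex{0,1} = 2
So g(8) = 2.
Grundy values for heap C (subtraction set {1, 3, 5, 7}):
k:     0  1  2  3  4  5  6  7  8  9
g(k):  0  1  0  1  0  1  0  1  0  1
So g(9) = 1.
The value of a disjunctive sum is the nim-sum of the parts.
Combined value = 1 XOR 2 XOR 1 = 2.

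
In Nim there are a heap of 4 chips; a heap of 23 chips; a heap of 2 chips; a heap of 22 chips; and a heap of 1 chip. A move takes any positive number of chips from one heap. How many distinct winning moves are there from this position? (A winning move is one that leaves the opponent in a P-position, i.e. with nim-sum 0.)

Bitwise XOR of the heap sizes:
  00100  (4)
  10111  (23)
  00010  (2)
  10110  (22)
  00001  (1)
  -----
  00110  (6)
The overall nim-sum is X = 6. A heap of size p has a winning move iff p XOR X < p (reduce it to p XOR X).
  4: 4 XOR 6 = 2 < 4 — winning move (to 2).
  23: 23 XOR 6 = 17 < 23 — winning move (to 17).
  2: 2 XOR 6 = 4 ≥ 2 — no move.
  22: 22 XOR 6 = 16 < 22 — winning move (to 16).
  1: 1 XOR 6 = 7 ≥ 1 — no move.
That gives 3 winning moves.

3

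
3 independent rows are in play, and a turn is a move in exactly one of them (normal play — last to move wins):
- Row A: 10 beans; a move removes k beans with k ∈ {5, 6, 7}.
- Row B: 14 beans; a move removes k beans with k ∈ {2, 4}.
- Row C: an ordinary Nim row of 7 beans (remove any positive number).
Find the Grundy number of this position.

4

Build the Grundy sequence for row A with g(k) = mex{g(k−s) : s ∈ {5, 6, 7}, s ≤ k}:
g(0) = mex{} = 0
g(1) = mex{} = 0
g(2) = mex{} = 0
g(3) = mex{} = 0
g(4) = mex{} = 0
g(5) = mex{0} = 1
g(6) = mex{0} = 1
g(7) = mex{0} = 1
g(8) = mex{0} = 1
g(9) = mex{0} = 1
g(10) = mex{0,1} = 2
So g(10) = 2.
Build the Grundy sequence for row B with g(k) = mex{g(k−s) : s ∈ {2, 4}, s ≤ k}:
g(0) = mex{} = 0
g(1) = mex{} = 0
g(2) = mex{0} = 1
g(3) = mex{0} = 1
g(4) = mex{0,1} = 2
g(5) = mex{0,1} = 2
g(6) = mex{1,2} = 0
g(7) = mex{1,2} = 0
g(8) = mex{0,2} = 1
g(9) = mex{0,2} = 1
g(10) = mex{0,1} = 2
g(11) = mex{0,1} = 2
g(12) = mex{1,2} = 0
g(13) = mex{1,2} = 0
g(14) = mex{0,2} = 1
So g(14) = 1.
Row C is a plain Nim row of size 7, so its Grundy value is 7.
The value of a disjunctive sum is the nim-sum of the parts.
Combined value = 2 XOR 1 XOR 7 = 4.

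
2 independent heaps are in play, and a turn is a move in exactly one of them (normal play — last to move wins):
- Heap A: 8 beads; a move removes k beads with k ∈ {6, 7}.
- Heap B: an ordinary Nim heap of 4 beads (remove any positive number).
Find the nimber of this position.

5

Grundy values for heap A (subtraction set {6, 7}):
k:     0  1  2  3  4  5  6  7  8
g(k):  0  0  0  0  0  0  1  1  1
So g(8) = 1.
Heap B is a plain Nim heap of size 4, so its Grundy value is 4.
The value of a disjunctive sum is the nim-sum of the parts.
Combined value = 1 ⊕ 4 = 5.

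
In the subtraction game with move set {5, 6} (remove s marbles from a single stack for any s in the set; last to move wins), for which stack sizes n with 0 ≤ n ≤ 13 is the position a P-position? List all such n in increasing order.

Grundy values for subtraction set {5, 6}:
k:     0  1  2  3  4  5  6  7  8  9 10 11 12 13
g(k):  0  0  0  0  0  1  1  1  1  1  2  0  0  0
The P-positions (g = 0) in 0..13 are 0, 1, 2, 3, 4, 11, 12, 13.

0, 1, 2, 3, 4, 11, 12, 13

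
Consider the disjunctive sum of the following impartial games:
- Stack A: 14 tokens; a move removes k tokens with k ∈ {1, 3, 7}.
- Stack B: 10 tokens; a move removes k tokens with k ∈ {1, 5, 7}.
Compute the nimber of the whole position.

0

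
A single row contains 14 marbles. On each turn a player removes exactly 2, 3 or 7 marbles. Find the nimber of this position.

2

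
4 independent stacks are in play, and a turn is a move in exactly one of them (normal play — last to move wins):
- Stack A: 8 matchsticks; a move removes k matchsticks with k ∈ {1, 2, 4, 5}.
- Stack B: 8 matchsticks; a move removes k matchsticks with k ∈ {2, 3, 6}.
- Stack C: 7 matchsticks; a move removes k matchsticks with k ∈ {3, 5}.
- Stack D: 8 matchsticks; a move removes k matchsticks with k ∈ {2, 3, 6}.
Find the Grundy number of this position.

Build the Grundy sequence for stack A with g(k) = mex{g(k−s) : s ∈ {1, 2, 4, 5}, s ≤ k}:
k:     0  1  2  3  4  5  6  7  8
g(k):  0  1  2  0  1  2  0  1  2
So g(8) = 2.
Grundy values for stack B (subtraction set {2, 3, 6}):
k:     0  1  2  3  4  5  6  7  8
g(k):  0  0  1  1  2  0  3  1  2
So g(8) = 2.
Grundy values for stack C (subtraction set {3, 5}):
g(0) = mex{} = 0
g(1) = mex{} = 0
g(2) = mex{} = 0
g(3) = mex{0} = 1
g(4) = mex{0} = 1
g(5) = mex{0} = 1
g(6) = mex{0,1} = 2
g(7) = mex{0,1} = 2
So g(7) = 2.
Grundy values for stack D (subtraction set {2, 3, 6}):
g(0) = mex{} = 0
g(1) = mex{} = 0
g(2) = mex{0} = 1
g(3) = mex{0} = 1
g(4) = mex{0,1} = 2
g(5) = mex{1} = 0
g(6) = mex{0,1,2} = 3
g(7) = mex{0,2} = 1
g(8) = mex{0,1,3} = 2
So g(8) = 2.
By the Sprague-Grundy theorem, the Grundy value of a sum of independent games is the XOR of the component values.
Combined value = 2 ⊕ 2 ⊕ 2 ⊕ 2 = 0.

0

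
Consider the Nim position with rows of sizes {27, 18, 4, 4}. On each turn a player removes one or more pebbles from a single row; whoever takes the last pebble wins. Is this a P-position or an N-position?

N-position

Nim-sum: 27 ^ 18 ^ 4 ^ 4 = 9.
The nim-sum is 9 ≠ 0, so this is an N-position: the player to move can win.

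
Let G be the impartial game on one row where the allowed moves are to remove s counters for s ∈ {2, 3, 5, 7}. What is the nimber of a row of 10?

0

Build the Grundy sequence with g(k) = mex{g(k−s) : s ∈ {2, 3, 5, 7}, s ≤ k}:
g(0) = mex{} = 0
g(1) = mex{} = 0
g(2) = mex{0} = 1
g(3) = mex{0} = 1
g(4) = mex{0,1} = 2
g(5) = mex{0,1} = 2
g(6) = mex{0,1,2} = 3
g(7) = mex{0,1,2} = 3
g(8) = mex{0,1,2,3} = 4
g(9) = mex{1,2,3} = 0
g(10) = mex{1,2,3,4} = 0
So g(10) = 0.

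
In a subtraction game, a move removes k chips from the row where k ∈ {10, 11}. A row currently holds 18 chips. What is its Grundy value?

1

Compute g(0), g(1), … for moves {10, 11}:
k:     0  1  2  3  4  5  6  7  8  9 10 11 12 13 14 15 16 17 18
g(k):  0  0  0  0  0  0  0  0  0  0  1  1  1  1  1  1  1  1  1
So g(18) = 1.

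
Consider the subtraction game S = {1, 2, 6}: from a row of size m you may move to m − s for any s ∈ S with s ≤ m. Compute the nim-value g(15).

Build the Grundy sequence with g(k) = mex{g(k−s) : s ∈ {1, 2, 6}, s ≤ k}:
k:     0  1  2  3  4  5  6  7  8  9 10 11 12 13 14 15
g(k):  0  1  2  0  1  2  3  0  1  2  0  1  2  3  0  1
So g(15) = 1.

1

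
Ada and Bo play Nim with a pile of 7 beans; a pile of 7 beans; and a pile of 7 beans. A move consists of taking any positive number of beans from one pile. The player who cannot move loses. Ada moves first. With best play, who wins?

Nim-sum: 7 ^ 7 ^ 7 = 7.
The nim-sum is 7 ≠ 0, so this is an N-position: the player to move can win; Ada has a winning move.

Ada wins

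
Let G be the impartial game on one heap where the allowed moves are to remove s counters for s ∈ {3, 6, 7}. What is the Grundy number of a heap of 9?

3

Grundy values for subtraction set {3, 6, 7}:
g(0) = mex{} = 0
g(1) = mex{} = 0
g(2) = mex{} = 0
g(3) = mex{0} = 1
g(4) = mex{0} = 1
g(5) = mex{0} = 1
g(6) = mex{0,1} = 2
g(7) = mex{0,1} = 2
g(8) = mex{0,1} = 2
g(9) = mex{0,1,2} = 3
So g(9) = 3.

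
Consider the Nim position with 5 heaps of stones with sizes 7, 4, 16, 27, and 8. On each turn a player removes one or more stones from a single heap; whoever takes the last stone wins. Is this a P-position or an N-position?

P-position

Nim-sum: 7 XOR 4 XOR 16 XOR 27 XOR 8 = 0.
The nim-sum is 0, so this is a P-position: the player to move is in a losing position under optimal play.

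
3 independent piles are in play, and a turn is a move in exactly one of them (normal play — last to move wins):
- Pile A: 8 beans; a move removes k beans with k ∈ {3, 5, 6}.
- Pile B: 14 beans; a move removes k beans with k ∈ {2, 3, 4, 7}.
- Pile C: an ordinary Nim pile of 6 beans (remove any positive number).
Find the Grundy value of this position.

5

Build the Grundy sequence for pile A with g(k) = mex{g(k−s) : s ∈ {3, 5, 6}, s ≤ k}:
g(0) = mex{} = 0
g(1) = mex{} = 0
g(2) = mex{} = 0
g(3) = mex{0} = 1
g(4) = mex{0} = 1
g(5) = mex{0} = 1
g(6) = mex{0,1} = 2
g(7) = mex{0,1} = 2
g(8) = mex{0,1} = 2
So g(8) = 2.
For pile B, compute g(0), g(1), … with moves {2, 3, 4, 7}:
k:     0  1  2  3  4  5  6  7  8  9 10 11 12 13 14
g(k):  0  0  1  1  2  2  0  3  1  4  2  0  0  1  1
So g(14) = 1.
Pile C is a plain Nim pile of size 6, so its Grundy value is 6.
The value of a disjunctive sum is the nim-sum of the parts.
Combined value = 2 XOR 1 XOR 6 = 5.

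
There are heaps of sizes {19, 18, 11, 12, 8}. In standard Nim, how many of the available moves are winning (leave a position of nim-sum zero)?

3

Nim-sum: 19 XOR 18 XOR 11 XOR 12 XOR 8 = 14.
The overall nim-sum is X = 14. A heap of size p has a winning move iff p XOR X < p (reduce it to p XOR X).
  19: 19 XOR 14 = 29 ≥ 19 — no move.
  18: 18 XOR 14 = 28 ≥ 18 — no move.
  11: 11 XOR 14 = 5 < 11 — winning move (to 5).
  12: 12 XOR 14 = 2 < 12 — winning move (to 2).
  8: 8 XOR 14 = 6 < 8 — winning move (to 6).
That gives 3 winning moves.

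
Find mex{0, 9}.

1

0 is in the set but 1 is not, so the mex is 1.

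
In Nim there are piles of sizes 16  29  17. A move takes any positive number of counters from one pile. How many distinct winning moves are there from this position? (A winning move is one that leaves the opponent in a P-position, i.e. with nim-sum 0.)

Nim-sum: 16 ^ 29 ^ 17 = 28.
The overall nim-sum is X = 28. A pile of size p has a winning move iff p XOR X < p (reduce it to p XOR X).
  16: 16 XOR 28 = 12 < 16 — winning move (to 12).
  29: 29 XOR 28 = 1 < 29 — winning move (to 1).
  17: 17 XOR 28 = 13 < 17 — winning move (to 13).
That gives 3 winning moves.

3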